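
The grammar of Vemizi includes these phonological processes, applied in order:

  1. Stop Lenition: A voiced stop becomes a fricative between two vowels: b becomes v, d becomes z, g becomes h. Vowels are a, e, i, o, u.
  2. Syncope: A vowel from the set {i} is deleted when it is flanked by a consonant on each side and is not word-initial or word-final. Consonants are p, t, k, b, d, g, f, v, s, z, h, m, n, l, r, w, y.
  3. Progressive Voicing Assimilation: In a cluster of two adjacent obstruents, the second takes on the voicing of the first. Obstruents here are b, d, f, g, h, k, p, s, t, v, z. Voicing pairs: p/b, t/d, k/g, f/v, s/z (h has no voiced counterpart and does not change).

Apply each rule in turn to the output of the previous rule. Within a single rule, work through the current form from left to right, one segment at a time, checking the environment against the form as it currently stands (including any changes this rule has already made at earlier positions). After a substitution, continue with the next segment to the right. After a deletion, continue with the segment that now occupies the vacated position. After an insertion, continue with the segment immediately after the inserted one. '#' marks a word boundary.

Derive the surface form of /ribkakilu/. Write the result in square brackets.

1 Stop Lenition: no change — [ribkakilu]
2 Syncope: [ribkakilu] → [rbkaklu]
3 Progressive Voicing Assimilation: [rbkaklu] → [rbgaklu]

[rbgaklu]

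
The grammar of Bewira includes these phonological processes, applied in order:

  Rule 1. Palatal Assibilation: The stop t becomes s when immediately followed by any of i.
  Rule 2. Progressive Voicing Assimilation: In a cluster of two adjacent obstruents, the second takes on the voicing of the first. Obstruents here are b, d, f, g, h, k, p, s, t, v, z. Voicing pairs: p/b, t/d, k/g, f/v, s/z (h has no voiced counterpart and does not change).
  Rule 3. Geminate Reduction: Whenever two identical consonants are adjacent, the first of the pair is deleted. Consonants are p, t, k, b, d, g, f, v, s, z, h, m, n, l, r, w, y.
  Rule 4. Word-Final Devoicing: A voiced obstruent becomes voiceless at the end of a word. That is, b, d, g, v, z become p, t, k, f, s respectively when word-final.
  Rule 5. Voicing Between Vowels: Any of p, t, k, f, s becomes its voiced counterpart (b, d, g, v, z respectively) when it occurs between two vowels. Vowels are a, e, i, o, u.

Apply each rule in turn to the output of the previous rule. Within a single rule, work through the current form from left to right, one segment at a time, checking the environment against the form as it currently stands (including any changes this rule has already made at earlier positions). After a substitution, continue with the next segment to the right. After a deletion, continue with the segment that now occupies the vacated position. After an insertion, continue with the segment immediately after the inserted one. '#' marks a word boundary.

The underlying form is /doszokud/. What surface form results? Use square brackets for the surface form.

[dozogut]

Rule 1 Palatal Assibilation: no change — [doszokud]
Rule 2 Progressive Voicing Assimilation: [doszokud] → [dossokud]
Rule 3 Geminate Reduction: [dossokud] → [dosokud]
Rule 4 Word-Final Devoicing: [dosokud] → [dosokut]
Rule 5 Voicing Between Vowels: [dosokut] → [dozogut]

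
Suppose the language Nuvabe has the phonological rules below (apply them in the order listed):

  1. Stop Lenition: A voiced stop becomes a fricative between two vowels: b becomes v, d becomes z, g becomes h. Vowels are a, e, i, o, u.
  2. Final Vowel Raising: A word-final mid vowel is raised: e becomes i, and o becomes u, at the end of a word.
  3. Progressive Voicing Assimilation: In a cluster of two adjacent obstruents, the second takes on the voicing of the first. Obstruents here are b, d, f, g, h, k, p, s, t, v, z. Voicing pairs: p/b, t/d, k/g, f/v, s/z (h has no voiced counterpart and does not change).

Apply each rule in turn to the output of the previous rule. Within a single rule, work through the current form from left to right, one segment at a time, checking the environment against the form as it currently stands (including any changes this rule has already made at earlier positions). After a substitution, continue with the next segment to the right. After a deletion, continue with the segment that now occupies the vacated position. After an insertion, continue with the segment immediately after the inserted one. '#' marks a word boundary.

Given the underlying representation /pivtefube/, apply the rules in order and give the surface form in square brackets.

1 Stop Lenition: [pivtefube] → [pivtefuve]
2 Final Vowel Raising: [pivtefuve] → [pivtefuvi]
3 Progressive Voicing Assimilation: [pivtefuvi] → [pivdefuvi]

[pivdefuvi]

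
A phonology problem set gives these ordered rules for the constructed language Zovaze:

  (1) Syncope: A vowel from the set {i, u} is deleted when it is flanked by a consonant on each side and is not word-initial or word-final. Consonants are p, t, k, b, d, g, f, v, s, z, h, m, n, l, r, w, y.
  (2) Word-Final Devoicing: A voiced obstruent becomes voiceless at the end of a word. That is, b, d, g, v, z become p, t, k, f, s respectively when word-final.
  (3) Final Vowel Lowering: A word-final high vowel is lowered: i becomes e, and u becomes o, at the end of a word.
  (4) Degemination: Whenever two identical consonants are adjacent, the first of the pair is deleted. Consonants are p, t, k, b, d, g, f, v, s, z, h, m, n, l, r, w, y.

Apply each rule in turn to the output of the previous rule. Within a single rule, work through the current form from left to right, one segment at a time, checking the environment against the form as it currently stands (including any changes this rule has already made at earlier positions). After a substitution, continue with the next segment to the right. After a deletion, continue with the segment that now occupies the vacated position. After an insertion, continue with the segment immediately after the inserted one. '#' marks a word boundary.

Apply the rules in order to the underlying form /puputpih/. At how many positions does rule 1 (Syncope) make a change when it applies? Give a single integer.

3

(1) Syncope: [puputpih] → [pptph]
(2) Word-Final Devoicing: no change — [pptph]
(3) Final Vowel Lowering: no change — [pptph]
(4) Degemination: [pptph] → [ptph]
Rule 1 changed 3 position(s).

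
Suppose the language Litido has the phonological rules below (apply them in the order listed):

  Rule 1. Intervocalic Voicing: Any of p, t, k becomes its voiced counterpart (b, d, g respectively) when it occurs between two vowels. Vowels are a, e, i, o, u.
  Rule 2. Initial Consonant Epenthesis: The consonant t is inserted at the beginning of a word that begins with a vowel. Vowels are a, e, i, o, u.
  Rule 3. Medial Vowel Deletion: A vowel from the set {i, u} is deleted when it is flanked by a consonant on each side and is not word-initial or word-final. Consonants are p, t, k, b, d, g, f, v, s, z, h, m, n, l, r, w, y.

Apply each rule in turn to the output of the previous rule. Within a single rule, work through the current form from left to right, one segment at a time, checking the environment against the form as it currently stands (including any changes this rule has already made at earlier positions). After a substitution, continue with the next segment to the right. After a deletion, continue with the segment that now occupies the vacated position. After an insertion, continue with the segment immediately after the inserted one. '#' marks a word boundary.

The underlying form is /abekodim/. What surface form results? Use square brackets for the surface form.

Rule 1 Intervocalic Voicing: [abekodim] → [abegodim]
Rule 2 Initial Consonant Epenthesis: [abegodim] → [tabegodim]
Rule 3 Medial Vowel Deletion: [tabegodim] → [tabegodm]

[tabegodm]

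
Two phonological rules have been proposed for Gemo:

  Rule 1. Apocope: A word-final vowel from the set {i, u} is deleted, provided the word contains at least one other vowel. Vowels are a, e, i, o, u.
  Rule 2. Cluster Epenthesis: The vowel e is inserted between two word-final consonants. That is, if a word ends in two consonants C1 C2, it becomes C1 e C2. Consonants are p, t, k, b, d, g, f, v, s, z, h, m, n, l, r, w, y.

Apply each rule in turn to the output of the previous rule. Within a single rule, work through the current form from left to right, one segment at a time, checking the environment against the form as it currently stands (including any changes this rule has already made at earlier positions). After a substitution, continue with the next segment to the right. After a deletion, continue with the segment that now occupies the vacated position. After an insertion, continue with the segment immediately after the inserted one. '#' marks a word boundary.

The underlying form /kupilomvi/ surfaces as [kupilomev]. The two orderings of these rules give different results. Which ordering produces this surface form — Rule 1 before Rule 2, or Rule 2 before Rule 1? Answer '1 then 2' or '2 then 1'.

Order 1 then 2:
  1 Apocope: [kupilomvi] → [kupilomv]
  2 Cluster Epenthesis: [kupilomv] → [kupilomev]
  result: [kupilomev]
Order 2 then 1:
  2 Cluster Epenthesis: no change — [kupilomvi]
  1 Apocope: [kupilomvi] → [kupilomv]
  result: [kupilomv]

1 then 2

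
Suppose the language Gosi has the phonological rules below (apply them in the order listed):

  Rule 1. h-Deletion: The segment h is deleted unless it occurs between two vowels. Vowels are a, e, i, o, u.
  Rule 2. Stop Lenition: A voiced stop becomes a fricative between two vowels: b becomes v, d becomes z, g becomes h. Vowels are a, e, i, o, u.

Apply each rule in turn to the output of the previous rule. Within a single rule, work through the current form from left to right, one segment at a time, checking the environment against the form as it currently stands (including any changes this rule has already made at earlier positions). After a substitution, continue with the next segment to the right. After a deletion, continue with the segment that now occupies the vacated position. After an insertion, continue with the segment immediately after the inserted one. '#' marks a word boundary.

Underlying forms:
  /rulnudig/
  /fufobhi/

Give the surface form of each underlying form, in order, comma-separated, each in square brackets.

/rulnudig/:
  Rule 1 h-Deletion: no change — [rulnudig]
  Rule 2 Stop Lenition: [rulnudig] → [rulnuzig]
/fufobhi/:
  Rule 1 h-Deletion: [fufobhi] → [fufobi]
  Rule 2 Stop Lenition: [fufobi] → [fufovi]

[rulnuzig], [fufovi]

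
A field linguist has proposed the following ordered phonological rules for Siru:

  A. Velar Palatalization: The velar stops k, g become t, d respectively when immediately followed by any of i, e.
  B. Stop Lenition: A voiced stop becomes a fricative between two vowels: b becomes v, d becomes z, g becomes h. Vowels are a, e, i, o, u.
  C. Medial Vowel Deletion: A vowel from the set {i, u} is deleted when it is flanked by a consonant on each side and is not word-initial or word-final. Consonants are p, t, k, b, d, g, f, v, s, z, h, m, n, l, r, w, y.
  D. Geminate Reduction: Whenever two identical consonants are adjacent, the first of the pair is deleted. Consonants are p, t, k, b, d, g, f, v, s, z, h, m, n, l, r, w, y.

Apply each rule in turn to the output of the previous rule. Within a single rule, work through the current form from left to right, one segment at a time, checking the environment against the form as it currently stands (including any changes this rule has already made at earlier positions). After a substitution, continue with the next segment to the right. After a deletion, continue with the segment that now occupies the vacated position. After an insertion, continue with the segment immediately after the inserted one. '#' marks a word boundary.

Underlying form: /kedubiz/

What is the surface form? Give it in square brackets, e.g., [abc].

[tezvz]

A Velar Palatalization: [kedubiz] → [tedubiz]
B Stop Lenition: [tedubiz] → [tezuviz]
C Medial Vowel Deletion: [tezuviz] → [tezvz]
D Geminate Reduction: no change — [tezvz]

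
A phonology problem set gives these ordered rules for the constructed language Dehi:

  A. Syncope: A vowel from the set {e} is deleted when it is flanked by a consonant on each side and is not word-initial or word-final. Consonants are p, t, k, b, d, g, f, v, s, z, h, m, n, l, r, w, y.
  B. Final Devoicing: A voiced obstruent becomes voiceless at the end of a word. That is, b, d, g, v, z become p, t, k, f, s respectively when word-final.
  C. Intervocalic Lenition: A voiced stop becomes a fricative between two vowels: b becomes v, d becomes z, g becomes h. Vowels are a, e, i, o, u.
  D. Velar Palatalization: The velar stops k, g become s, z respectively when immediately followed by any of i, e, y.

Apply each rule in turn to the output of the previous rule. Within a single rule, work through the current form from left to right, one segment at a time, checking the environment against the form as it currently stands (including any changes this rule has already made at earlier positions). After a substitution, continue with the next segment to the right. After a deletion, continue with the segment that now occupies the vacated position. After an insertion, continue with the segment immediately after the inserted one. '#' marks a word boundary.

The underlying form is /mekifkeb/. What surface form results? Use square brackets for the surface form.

A Syncope: [mekifkeb] → [mkifkb]
B Final Devoicing: [mkifkb] → [mkifkp]
C Intervocalic Lenition: no change — [mkifkp]
D Velar Palatalization: [mkifkp] → [msifkp]

[msifkp]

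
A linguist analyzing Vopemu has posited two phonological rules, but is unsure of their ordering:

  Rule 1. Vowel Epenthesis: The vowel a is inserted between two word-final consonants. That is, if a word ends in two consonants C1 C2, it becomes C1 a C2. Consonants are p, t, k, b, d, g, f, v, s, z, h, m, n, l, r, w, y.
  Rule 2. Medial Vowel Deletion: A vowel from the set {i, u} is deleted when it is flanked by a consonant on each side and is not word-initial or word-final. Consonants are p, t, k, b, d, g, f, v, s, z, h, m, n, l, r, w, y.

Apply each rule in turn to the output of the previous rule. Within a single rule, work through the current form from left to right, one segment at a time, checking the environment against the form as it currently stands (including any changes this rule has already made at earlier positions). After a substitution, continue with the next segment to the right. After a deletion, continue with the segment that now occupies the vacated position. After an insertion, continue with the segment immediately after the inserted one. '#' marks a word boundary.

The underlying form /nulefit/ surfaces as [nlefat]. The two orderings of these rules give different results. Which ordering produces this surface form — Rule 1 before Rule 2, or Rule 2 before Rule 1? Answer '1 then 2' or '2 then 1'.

Order 1 then 2:
  1 Vowel Epenthesis: no change — [nulefit]
  2 Medial Vowel Deletion: [nulefit] → [nleft]
  result: [nleft]
Order 2 then 1:
  2 Medial Vowel Deletion: [nulefit] → [nleft]
  1 Vowel Epenthesis: [nleft] → [nlefat]
  result: [nlefat]

2 then 1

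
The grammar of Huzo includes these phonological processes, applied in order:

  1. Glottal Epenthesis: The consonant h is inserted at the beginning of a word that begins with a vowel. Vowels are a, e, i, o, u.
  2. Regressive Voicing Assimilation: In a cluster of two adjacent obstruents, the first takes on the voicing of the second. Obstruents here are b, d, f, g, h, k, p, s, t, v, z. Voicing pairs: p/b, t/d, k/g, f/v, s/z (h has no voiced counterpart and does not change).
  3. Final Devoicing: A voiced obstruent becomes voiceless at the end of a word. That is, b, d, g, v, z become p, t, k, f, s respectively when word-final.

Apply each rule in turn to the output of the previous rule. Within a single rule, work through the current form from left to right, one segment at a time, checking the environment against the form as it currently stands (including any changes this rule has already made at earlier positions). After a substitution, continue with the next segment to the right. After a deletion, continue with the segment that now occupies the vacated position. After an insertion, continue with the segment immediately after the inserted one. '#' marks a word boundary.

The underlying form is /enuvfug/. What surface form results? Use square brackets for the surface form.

[henuffuk]

1 Glottal Epenthesis: [enuvfug] → [henuvfug]
2 Regressive Voicing Assimilation: [henuvfug] → [henuffug]
3 Final Devoicing: [henuffug] → [henuffuk]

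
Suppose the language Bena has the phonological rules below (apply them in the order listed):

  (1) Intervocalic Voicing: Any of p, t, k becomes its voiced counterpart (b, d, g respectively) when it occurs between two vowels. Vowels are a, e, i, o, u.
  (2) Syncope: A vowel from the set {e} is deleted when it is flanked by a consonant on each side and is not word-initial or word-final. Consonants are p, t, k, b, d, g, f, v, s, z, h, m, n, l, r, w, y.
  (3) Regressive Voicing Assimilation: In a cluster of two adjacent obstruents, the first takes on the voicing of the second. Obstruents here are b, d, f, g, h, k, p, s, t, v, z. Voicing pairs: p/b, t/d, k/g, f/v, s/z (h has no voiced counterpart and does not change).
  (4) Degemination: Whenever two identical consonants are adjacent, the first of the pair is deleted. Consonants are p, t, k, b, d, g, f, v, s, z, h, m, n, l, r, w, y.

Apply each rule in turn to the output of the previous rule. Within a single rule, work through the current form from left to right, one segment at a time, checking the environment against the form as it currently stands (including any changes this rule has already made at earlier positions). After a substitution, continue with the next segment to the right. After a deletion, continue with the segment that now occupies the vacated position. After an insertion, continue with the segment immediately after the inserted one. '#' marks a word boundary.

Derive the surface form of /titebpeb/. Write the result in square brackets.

(1) Intervocalic Voicing: [titebpeb] → [tidebpeb]
(2) Syncope: [tidebpeb] → [tidbpb]
(3) Regressive Voicing Assimilation: [tidbpb] → [tidpbb]
(4) Degemination: [tidpbb] → [tidpb]

[tidpb]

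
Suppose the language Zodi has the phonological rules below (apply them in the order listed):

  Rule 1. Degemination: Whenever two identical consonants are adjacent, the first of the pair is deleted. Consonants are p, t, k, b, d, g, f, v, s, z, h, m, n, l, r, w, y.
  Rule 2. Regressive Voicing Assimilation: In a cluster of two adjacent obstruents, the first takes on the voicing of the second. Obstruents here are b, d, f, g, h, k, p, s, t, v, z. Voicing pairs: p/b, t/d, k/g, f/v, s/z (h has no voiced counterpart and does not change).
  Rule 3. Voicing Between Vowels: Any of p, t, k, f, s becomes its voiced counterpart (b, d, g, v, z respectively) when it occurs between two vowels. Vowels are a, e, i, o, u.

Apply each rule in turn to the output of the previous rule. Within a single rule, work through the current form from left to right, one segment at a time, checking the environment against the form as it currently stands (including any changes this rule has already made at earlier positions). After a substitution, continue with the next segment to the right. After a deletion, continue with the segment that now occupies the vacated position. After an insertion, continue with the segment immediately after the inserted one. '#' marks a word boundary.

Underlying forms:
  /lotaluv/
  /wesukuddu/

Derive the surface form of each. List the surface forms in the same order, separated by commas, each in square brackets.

/lotaluv/:
  Rule 1 Degemination: no change — [lotaluv]
  Rule 2 Regressive Voicing Assimilation: no change — [lotaluv]
  Rule 3 Voicing Between Vowels: [lotaluv] → [lodaluv]
/wesukuddu/:
  Rule 1 Degemination: [wesukuddu] → [wesukudu]
  Rule 2 Regressive Voicing Assimilation: no change — [wesukudu]
  Rule 3 Voicing Between Vowels: [wesukudu] → [wezugudu]

[lodaluv], [wezugudu]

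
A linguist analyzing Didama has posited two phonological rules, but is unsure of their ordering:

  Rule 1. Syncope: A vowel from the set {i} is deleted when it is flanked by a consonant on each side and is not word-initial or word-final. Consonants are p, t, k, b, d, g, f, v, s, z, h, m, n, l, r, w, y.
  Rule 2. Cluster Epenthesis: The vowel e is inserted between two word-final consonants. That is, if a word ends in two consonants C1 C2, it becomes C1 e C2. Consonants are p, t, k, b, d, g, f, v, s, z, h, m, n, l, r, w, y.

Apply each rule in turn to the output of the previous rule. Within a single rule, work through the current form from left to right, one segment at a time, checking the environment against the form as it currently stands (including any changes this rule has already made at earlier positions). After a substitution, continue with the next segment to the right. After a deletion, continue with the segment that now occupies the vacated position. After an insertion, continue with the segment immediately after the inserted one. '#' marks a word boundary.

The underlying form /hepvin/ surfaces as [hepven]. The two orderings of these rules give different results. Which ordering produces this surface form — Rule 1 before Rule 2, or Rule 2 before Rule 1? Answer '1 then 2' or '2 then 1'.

1 then 2

Order 1 then 2:
  1 Syncope: [hepvin] → [hepvn]
  2 Cluster Epenthesis: [hepvn] → [hepven]
  result: [hepven]
Order 2 then 1:
  2 Cluster Epenthesis: no change — [hepvin]
  1 Syncope: [hepvin] → [hepvn]
  result: [hepvn]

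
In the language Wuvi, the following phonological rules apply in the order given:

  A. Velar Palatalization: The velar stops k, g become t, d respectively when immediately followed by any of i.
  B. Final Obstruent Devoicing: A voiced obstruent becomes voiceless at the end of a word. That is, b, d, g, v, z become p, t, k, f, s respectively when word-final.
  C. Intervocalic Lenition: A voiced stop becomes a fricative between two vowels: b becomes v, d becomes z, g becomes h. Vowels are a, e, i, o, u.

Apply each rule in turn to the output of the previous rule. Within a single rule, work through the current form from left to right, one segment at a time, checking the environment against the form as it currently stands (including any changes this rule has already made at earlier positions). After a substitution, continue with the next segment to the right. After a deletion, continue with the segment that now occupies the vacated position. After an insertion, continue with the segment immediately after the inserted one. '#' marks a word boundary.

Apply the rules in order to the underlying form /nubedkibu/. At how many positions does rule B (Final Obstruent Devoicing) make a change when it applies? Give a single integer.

A Velar Palatalization: [nubedkibu] → [nubedtibu]
B Final Obstruent Devoicing: no change — [nubedtibu]
C Intervocalic Lenition: [nubedtibu] → [nuvedtivu]
Rule B changed 0 position(s).

0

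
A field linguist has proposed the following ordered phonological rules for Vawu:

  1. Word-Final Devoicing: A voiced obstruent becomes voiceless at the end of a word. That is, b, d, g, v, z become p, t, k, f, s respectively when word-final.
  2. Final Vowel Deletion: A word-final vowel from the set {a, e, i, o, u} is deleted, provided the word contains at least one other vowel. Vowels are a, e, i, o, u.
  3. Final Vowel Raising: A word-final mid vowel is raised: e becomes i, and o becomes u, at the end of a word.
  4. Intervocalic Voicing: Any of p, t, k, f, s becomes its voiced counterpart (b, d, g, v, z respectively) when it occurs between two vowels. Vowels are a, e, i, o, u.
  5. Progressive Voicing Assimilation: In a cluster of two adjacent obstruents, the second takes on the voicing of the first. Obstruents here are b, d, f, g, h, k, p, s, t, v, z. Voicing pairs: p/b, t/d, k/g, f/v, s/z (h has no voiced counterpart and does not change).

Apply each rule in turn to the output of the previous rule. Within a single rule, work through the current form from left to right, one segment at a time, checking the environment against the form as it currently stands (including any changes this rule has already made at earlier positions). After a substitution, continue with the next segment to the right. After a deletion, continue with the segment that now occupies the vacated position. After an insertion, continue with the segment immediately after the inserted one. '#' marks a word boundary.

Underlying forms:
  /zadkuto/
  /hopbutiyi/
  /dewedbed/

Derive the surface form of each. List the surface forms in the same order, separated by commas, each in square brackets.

[zadgut], [hoppudiy], [dewedbet]

/zadkuto/:
  1 Word-Final Devoicing: no change — [zadkuto]
  2 Final Vowel Deletion: [zadkuto] → [zadkut]
  3 Final Vowel Raising: no change — [zadkut]
  4 Intervocalic Voicing: no change — [zadkut]
  5 Progressive Voicing Assimilation: [zadkut] → [zadgut]
/hopbutiyi/:
  1 Word-Final Devoicing: no change — [hopbutiyi]
  2 Final Vowel Deletion: [hopbutiyi] → [hopbutiy]
  3 Final Vowel Raising: no change — [hopbutiy]
  4 Intervocalic Voicing: [hopbutiy] → [hopbudiy]
  5 Progressive Voicing Assimilation: [hopbudiy] → [hoppudiy]
/dewedbed/:
  1 Word-Final Devoicing: [dewedbed] → [dewedbet]
  2 Final Vowel Deletion: no change — [dewedbet]
  3 Final Vowel Raising: no change — [dewedbet]
  4 Intervocalic Voicing: no change — [dewedbet]
  5 Progressive Voicing Assimilation: no change — [dewedbet]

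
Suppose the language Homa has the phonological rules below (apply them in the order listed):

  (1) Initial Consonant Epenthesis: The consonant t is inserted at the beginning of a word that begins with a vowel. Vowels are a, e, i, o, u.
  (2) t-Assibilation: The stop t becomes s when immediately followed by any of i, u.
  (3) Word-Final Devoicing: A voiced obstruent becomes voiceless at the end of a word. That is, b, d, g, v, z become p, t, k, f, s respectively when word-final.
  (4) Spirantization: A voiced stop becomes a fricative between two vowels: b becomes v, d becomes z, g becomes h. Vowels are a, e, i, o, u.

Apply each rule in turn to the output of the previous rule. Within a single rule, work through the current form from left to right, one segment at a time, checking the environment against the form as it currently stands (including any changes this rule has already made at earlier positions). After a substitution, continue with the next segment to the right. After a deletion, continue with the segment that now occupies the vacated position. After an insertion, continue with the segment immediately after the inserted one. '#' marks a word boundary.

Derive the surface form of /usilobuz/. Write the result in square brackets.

[susilovus]

(1) Initial Consonant Epenthesis: [usilobuz] → [tusilobuz]
(2) t-Assibilation: [tusilobuz] → [susilobuz]
(3) Word-Final Devoicing: [susilobuz] → [susilobus]
(4) Spirantization: [susilobus] → [susilovus]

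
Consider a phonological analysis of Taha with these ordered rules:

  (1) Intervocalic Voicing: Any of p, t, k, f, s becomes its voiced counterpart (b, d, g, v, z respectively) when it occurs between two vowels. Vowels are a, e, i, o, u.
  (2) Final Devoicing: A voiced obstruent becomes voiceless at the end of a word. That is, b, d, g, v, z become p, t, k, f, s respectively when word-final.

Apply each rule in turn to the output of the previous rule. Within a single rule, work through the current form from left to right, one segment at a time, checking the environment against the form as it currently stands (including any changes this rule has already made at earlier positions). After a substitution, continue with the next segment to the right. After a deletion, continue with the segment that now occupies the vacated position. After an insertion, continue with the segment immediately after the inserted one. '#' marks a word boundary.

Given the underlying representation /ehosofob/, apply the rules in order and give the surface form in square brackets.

[ehozovop]

(1) Intervocalic Voicing: [ehosofob] → [ehozovob]
(2) Final Devoicing: [ehozovob] → [ehozovop]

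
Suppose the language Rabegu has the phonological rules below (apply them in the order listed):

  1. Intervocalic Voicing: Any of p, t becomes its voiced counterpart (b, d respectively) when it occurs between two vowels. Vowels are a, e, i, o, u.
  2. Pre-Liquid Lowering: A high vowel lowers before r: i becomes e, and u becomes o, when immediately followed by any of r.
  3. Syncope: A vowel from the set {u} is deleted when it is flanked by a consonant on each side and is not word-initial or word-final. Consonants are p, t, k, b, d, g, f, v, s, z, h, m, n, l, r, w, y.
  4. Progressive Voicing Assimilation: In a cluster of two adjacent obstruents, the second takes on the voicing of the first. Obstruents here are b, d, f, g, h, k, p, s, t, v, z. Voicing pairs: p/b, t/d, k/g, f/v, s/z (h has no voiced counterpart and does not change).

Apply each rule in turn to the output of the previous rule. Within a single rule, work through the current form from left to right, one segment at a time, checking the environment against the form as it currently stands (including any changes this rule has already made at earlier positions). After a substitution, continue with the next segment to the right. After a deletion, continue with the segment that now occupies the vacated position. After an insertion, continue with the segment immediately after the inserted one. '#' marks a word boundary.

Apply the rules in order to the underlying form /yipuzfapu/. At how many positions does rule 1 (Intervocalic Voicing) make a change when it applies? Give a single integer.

2

1 Intervocalic Voicing: [yipuzfapu] → [yibuzfabu]
2 Pre-Liquid Lowering: no change — [yibuzfabu]
3 Syncope: [yibuzfabu] → [yibzfabu]
4 Progressive Voicing Assimilation: [yibzfabu] → [yibzvabu]
Rule 1 changed 2 position(s).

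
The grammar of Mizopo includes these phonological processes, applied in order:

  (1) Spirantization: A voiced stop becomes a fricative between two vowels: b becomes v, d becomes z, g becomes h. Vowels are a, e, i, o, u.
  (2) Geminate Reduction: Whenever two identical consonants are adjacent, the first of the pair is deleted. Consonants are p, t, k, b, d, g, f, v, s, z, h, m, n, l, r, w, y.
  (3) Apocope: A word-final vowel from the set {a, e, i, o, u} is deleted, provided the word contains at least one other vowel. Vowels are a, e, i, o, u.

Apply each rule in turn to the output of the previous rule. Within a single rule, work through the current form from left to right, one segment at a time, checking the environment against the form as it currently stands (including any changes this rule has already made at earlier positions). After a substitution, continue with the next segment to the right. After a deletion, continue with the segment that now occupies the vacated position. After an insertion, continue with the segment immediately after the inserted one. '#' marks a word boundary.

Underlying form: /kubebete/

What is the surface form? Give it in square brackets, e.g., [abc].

(1) Spirantization: [kubebete] → [kuvevete]
(2) Geminate Reduction: no change — [kuvevete]
(3) Apocope: [kuvevete] → [kuvevet]

[kuvevet]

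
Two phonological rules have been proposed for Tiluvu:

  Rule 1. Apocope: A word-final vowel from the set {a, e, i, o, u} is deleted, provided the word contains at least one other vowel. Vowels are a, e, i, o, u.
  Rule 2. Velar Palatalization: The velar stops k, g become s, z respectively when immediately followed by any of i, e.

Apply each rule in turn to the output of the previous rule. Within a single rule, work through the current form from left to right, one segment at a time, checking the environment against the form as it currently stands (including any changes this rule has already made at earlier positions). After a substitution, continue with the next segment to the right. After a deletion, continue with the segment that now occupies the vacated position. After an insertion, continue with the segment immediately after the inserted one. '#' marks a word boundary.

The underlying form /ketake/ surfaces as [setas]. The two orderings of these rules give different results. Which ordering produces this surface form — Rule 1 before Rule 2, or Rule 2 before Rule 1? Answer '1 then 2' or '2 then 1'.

2 then 1

Order 1 then 2:
  1 Apocope: [ketake] → [ketak]
  2 Velar Palatalization: [ketak] → [setak]
  result: [setak]
Order 2 then 1:
  2 Velar Palatalization: [ketake] → [setase]
  1 Apocope: [setase] → [setas]
  result: [setas]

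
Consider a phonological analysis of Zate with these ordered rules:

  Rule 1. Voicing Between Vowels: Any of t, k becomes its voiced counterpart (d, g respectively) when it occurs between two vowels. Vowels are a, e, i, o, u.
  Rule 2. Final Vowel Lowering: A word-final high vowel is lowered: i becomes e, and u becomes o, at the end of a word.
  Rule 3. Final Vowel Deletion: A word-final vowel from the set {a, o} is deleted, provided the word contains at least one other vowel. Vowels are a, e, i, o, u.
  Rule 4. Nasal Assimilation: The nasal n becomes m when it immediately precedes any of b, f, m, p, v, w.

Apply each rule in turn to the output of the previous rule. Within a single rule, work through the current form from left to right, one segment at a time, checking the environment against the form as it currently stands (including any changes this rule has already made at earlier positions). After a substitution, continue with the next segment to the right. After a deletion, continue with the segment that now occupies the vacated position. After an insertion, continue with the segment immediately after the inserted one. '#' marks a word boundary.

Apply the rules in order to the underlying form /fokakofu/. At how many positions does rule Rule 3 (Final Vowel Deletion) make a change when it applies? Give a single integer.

1

Rule 1 Voicing Between Vowels: [fokakofu] → [fogagofu]
Rule 2 Final Vowel Lowering: [fogagofu] → [fogagofo]
Rule 3 Final Vowel Deletion: [fogagofo] → [fogagof]
Rule 4 Nasal Assimilation: no change — [fogagof]
Rule Rule 3 changed 1 position(s).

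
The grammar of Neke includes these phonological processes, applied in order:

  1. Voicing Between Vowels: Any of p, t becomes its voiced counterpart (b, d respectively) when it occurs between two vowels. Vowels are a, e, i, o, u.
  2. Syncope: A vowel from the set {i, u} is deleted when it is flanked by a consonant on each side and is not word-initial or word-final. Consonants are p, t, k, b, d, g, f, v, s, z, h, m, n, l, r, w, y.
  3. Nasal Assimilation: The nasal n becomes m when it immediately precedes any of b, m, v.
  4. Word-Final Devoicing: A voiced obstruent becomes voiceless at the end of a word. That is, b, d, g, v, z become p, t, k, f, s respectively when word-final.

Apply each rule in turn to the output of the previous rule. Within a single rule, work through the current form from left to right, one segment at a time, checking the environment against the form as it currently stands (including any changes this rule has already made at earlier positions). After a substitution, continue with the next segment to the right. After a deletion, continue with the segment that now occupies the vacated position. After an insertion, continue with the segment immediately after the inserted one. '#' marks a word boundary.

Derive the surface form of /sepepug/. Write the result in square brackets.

[sebebk]

1 Voicing Between Vowels: [sepepug] → [sebebug]
2 Syncope: [sebebug] → [sebebg]
3 Nasal Assimilation: no change — [sebebg]
4 Word-Final Devoicing: [sebebg] → [sebebk]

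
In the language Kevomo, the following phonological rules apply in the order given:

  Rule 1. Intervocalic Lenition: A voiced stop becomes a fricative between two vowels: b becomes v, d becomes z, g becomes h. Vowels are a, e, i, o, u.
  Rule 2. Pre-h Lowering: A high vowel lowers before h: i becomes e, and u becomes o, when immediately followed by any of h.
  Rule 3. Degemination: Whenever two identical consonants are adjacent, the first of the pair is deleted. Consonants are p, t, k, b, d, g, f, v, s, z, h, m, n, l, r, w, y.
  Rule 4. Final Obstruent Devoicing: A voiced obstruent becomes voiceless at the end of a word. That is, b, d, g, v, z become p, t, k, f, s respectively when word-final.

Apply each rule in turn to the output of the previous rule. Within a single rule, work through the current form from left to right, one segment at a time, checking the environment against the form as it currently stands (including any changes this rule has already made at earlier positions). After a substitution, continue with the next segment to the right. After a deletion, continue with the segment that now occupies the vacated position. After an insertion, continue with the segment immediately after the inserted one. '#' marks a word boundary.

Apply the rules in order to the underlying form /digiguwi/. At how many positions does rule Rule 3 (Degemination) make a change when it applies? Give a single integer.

0

Rule 1 Intervocalic Lenition: [digiguwi] → [dihihuwi]
Rule 2 Pre-h Lowering: [dihihuwi] → [dehehuwi]
Rule 3 Degemination: no change — [dehehuwi]
Rule 4 Final Obstruent Devoicing: no change — [dehehuwi]
Rule Rule 3 changed 0 position(s).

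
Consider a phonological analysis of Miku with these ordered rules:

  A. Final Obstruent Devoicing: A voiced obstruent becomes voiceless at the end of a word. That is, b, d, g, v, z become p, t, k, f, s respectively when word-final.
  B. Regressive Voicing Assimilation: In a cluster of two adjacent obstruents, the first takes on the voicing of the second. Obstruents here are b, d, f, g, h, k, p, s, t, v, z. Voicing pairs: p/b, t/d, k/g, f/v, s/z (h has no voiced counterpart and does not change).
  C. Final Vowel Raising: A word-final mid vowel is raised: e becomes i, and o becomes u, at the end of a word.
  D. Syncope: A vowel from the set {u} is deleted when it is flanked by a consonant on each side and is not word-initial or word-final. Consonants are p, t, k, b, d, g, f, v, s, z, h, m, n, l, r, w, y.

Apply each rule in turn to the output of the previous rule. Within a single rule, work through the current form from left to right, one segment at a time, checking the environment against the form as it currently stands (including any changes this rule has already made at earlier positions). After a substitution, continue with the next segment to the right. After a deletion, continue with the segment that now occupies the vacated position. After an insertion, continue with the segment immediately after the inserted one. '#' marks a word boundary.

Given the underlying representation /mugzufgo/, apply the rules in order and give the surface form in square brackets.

[mgzvgu]

A Final Obstruent Devoicing: no change — [mugzufgo]
B Regressive Voicing Assimilation: [mugzufgo] → [mugzuvgo]
C Final Vowel Raising: [mugzuvgo] → [mugzuvgu]
D Syncope: [mugzuvgu] → [mgzvgu]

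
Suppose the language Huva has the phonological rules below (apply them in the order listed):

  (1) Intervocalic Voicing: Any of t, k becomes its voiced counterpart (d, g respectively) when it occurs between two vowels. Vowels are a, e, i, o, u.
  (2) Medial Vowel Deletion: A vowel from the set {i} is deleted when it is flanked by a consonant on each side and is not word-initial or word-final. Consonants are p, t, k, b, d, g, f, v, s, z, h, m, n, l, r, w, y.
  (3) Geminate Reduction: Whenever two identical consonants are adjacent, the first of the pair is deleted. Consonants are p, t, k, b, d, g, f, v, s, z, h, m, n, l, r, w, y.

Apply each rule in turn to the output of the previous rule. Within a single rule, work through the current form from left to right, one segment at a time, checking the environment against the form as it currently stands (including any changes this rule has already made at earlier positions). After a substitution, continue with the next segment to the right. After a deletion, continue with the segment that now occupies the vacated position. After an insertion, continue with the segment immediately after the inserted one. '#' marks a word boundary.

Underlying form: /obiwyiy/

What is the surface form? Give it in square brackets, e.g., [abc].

[obwy]

(1) Intervocalic Voicing: no change — [obiwyiy]
(2) Medial Vowel Deletion: [obiwyiy] → [obwyy]
(3) Geminate Reduction: [obwyy] → [obwy]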